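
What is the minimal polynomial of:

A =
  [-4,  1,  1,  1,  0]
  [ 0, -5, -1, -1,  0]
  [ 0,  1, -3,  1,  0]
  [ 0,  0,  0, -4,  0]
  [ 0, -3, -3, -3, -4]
x^2 + 8*x + 16

The characteristic polynomial is χ_A(x) = (x + 4)^5, so the eigenvalues are known. The minimal polynomial is
  m_A(x) = Π_λ (x − λ)^{k_λ}
where k_λ is the size of the *largest* Jordan block for λ (equivalently, the smallest k with (A − λI)^k v = 0 for every generalised eigenvector v of λ).

  λ = -4: largest Jordan block has size 2, contributing (x + 4)^2

So m_A(x) = (x + 4)^2 = x^2 + 8*x + 16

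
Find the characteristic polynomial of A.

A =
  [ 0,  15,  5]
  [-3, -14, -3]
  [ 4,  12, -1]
x^3 + 15*x^2 + 75*x + 125

Expanding det(x·I − A) (e.g. by cofactor expansion or by noting that A is similar to its Jordan form J, which has the same characteristic polynomial as A) gives
  χ_A(x) = x^3 + 15*x^2 + 75*x + 125
which factors as (x + 5)^3. The eigenvalues (with algebraic multiplicities) are λ = -5 with multiplicity 3.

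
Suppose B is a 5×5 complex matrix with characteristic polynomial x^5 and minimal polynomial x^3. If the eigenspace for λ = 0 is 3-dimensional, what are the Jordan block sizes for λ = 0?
Block sizes for λ = 0: [3, 1, 1]

Step 1 — from the characteristic polynomial, algebraic multiplicity of λ = 0 is 5. From dim ker(B − (0)·I) = 3, there are exactly 3 Jordan blocks for λ = 0.
Step 2 — from the minimal polynomial, the factor (x − 0)^3 tells us the largest block for λ = 0 has size 3.
Step 3 — with total size 5, 3 blocks, and largest block 3, the block sizes (in nonincreasing order) are [3, 1, 1].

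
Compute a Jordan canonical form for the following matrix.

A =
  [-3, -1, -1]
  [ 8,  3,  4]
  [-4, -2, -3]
J_2(-1) ⊕ J_1(-1)

The characteristic polynomial is
  det(x·I − A) = x^3 + 3*x^2 + 3*x + 1 = (x + 1)^3

Eigenvalues and multiplicities (the geometric multiplicity of λ is n − rank(A − λI), which equals the number of Jordan blocks for λ):
  λ = -1: algebraic multiplicity = 3, geometric multiplicity = 2

Determining the block sizes for each eigenvalue:
  λ = -1: 2 blocks summing to 3 forces exactly one block of size 2 and the rest size 1 → block sizes [2, 1]

Assembling the blocks gives a Jordan form
J =
  [-1,  1,  0]
  [ 0, -1,  0]
  [ 0,  0, -1]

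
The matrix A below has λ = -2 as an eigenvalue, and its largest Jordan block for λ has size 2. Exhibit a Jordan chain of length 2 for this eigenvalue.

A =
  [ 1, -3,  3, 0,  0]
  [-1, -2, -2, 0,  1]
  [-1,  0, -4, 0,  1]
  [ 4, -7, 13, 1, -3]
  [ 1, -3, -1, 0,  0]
A Jordan chain for λ = -2 of length 2:
v_1 = (0, -4, -4, 0, -8)ᵀ
v_2 = (2, 3, 1, 0, 0)ᵀ

Let N = A − (-2)·I. We want v_2 with N^2 v_2 = 0 but N^1 v_2 ≠ 0; then v_{j-1} := N · v_j for j = 2, …, 2.

Pick v_2 = (2, 3, 1, 0, 0)ᵀ.
Then v_1 = N · v_2 = (0, -4, -4, 0, -8)ᵀ.

Sanity check: (A − (-2)·I) v_1 = (0, 0, 0, 0, 0)ᵀ = 0. ✓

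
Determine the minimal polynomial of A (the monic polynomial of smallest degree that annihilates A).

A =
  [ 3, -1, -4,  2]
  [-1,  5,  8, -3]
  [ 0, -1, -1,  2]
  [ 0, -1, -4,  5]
x^3 - 9*x^2 + 27*x - 27

The characteristic polynomial is χ_A(x) = (x - 3)^4, so the eigenvalues are known. The minimal polynomial is
  m_A(x) = Π_λ (x − λ)^{k_λ}
where k_λ is the size of the *largest* Jordan block for λ (equivalently, the smallest k with (A − λI)^k v = 0 for every generalised eigenvector v of λ).

  λ = 3: largest Jordan block has size 3, contributing (x − 3)^3

So m_A(x) = (x - 3)^3 = x^3 - 9*x^2 + 27*x - 27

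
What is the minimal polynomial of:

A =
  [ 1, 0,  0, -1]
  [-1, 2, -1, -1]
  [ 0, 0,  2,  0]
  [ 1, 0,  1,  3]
x^3 - 6*x^2 + 12*x - 8

The characteristic polynomial is χ_A(x) = (x - 2)^4, so the eigenvalues are known. The minimal polynomial is
  m_A(x) = Π_λ (x − λ)^{k_λ}
where k_λ is the size of the *largest* Jordan block for λ (equivalently, the smallest k with (A − λI)^k v = 0 for every generalised eigenvector v of λ).

  λ = 2: largest Jordan block has size 3, contributing (x − 2)^3

So m_A(x) = (x - 2)^3 = x^3 - 6*x^2 + 12*x - 8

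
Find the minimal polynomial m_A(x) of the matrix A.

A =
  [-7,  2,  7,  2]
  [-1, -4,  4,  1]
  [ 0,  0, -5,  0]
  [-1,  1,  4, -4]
x^3 + 15*x^2 + 75*x + 125

The characteristic polynomial is χ_A(x) = (x + 5)^4, so the eigenvalues are known. The minimal polynomial is
  m_A(x) = Π_λ (x − λ)^{k_λ}
where k_λ is the size of the *largest* Jordan block for λ (equivalently, the smallest k with (A − λI)^k v = 0 for every generalised eigenvector v of λ).

  λ = -5: largest Jordan block has size 3, contributing (x + 5)^3

So m_A(x) = (x + 5)^3 = x^3 + 15*x^2 + 75*x + 125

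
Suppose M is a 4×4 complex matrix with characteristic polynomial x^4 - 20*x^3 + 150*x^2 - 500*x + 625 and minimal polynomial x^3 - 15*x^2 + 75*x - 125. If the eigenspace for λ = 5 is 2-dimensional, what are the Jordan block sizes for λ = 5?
Block sizes for λ = 5: [3, 1]

Step 1 — from the characteristic polynomial, algebraic multiplicity of λ = 5 is 4. From dim ker(M − (5)·I) = 2, there are exactly 2 Jordan blocks for λ = 5.
Step 2 — from the minimal polynomial, the factor (x − 5)^3 tells us the largest block for λ = 5 has size 3.
Step 3 — with total size 4, 2 blocks, and largest block 3, the block sizes (in nonincreasing order) are [3, 1].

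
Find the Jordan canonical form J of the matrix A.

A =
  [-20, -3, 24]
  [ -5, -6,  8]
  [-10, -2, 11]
J_2(-5) ⊕ J_1(-5)

The characteristic polynomial is
  det(x·I − A) = x^3 + 15*x^2 + 75*x + 125 = (x + 5)^3

Eigenvalues and multiplicities (the geometric multiplicity of λ is n − rank(A − λI), which equals the number of Jordan blocks for λ):
  λ = -5: algebraic multiplicity = 3, geometric multiplicity = 2

Determining the block sizes for each eigenvalue:
  λ = -5: 2 blocks summing to 3 forces exactly one block of size 2 and the rest size 1 → block sizes [2, 1]

Assembling the blocks gives a Jordan form
J =
  [-5,  1,  0]
  [ 0, -5,  0]
  [ 0,  0, -5]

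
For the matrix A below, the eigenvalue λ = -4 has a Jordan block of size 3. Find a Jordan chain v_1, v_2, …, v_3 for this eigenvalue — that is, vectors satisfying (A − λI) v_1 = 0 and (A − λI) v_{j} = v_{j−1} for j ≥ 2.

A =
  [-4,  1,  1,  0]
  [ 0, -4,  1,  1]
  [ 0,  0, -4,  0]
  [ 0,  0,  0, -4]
A Jordan chain for λ = -4 of length 3:
v_1 = (1, 0, 0, 0)ᵀ
v_2 = (1, 1, 0, 0)ᵀ
v_3 = (0, 0, 1, 0)ᵀ

Let N = A − (-4)·I. We want v_3 with N^3 v_3 = 0 but N^2 v_3 ≠ 0; then v_{j-1} := N · v_j for j = 3, …, 2.

Pick v_3 = (0, 0, 1, 0)ᵀ.
Then v_2 = N · v_3 = (1, 1, 0, 0)ᵀ.
Then v_1 = N · v_2 = (1, 0, 0, 0)ᵀ.

Sanity check: (A − (-4)·I) v_1 = (0, 0, 0, 0)ᵀ = 0. ✓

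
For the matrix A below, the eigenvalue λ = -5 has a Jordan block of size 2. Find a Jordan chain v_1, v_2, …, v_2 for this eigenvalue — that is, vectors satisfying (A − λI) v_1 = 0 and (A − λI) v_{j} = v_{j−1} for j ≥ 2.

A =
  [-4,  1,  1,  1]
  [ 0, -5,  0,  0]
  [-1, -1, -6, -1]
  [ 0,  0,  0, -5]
A Jordan chain for λ = -5 of length 2:
v_1 = (1, 0, -1, 0)ᵀ
v_2 = (1, 0, 0, 0)ᵀ

Let N = A − (-5)·I. We want v_2 with N^2 v_2 = 0 but N^1 v_2 ≠ 0; then v_{j-1} := N · v_j for j = 2, …, 2.

Pick v_2 = (1, 0, 0, 0)ᵀ.
Then v_1 = N · v_2 = (1, 0, -1, 0)ᵀ.

Sanity check: (A − (-5)·I) v_1 = (0, 0, 0, 0)ᵀ = 0. ✓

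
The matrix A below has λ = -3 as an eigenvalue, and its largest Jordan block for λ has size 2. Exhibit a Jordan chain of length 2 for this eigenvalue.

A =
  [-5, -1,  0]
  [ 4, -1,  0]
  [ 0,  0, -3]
A Jordan chain for λ = -3 of length 2:
v_1 = (-2, 4, 0)ᵀ
v_2 = (1, 0, 0)ᵀ

Let N = A − (-3)·I. We want v_2 with N^2 v_2 = 0 but N^1 v_2 ≠ 0; then v_{j-1} := N · v_j for j = 2, …, 2.

Pick v_2 = (1, 0, 0)ᵀ.
Then v_1 = N · v_2 = (-2, 4, 0)ᵀ.

Sanity check: (A − (-3)·I) v_1 = (0, 0, 0)ᵀ = 0. ✓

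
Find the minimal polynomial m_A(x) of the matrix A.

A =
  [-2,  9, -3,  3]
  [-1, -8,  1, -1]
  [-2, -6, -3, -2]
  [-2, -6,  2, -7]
x^2 + 10*x + 25

The characteristic polynomial is χ_A(x) = (x + 5)^4, so the eigenvalues are known. The minimal polynomial is
  m_A(x) = Π_λ (x − λ)^{k_λ}
where k_λ is the size of the *largest* Jordan block for λ (equivalently, the smallest k with (A − λI)^k v = 0 for every generalised eigenvector v of λ).

  λ = -5: largest Jordan block has size 2, contributing (x + 5)^2

So m_A(x) = (x + 5)^2 = x^2 + 10*x + 25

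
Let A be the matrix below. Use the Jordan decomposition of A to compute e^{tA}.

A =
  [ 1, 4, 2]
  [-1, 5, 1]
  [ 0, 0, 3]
e^{tA} =
  [-2*t*exp(3*t) + exp(3*t), 4*t*exp(3*t), 2*t*exp(3*t)]
  [-t*exp(3*t), 2*t*exp(3*t) + exp(3*t), t*exp(3*t)]
  [0, 0, exp(3*t)]

Strategy: write A = P · J · P⁻¹ where J is a Jordan canonical form, so e^{tA} = P · e^{tJ} · P⁻¹, and e^{tJ} can be computed block-by-block.

A has Jordan form
J =
  [3, 1, 0]
  [0, 3, 0]
  [0, 0, 3]
(up to reordering of blocks).

Per-block formulas:
  For a 2×2 Jordan block J_2(3): exp(t · J_2(3)) = e^(3t)·(I + t·N), where N is the 2×2 nilpotent shift.
  For a 1×1 block at λ = 3: exp(t · [3]) = [e^(3t)].

After assembling e^{tJ} and conjugating by P, we get:

e^{tA} =
  [-2*t*exp(3*t) + exp(3*t), 4*t*exp(3*t), 2*t*exp(3*t)]
  [-t*exp(3*t), 2*t*exp(3*t) + exp(3*t), t*exp(3*t)]
  [0, 0, exp(3*t)]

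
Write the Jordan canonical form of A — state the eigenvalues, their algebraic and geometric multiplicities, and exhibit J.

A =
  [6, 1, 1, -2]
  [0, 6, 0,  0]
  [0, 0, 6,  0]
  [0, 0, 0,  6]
J_2(6) ⊕ J_1(6) ⊕ J_1(6)

The characteristic polynomial is
  det(x·I − A) = x^4 - 24*x^3 + 216*x^2 - 864*x + 1296 = (x - 6)^4

Eigenvalues and multiplicities (the geometric multiplicity of λ is n − rank(A − λI), which equals the number of Jordan blocks for λ):
  λ = 6: algebraic multiplicity = 4, geometric multiplicity = 3

Determining the block sizes for each eigenvalue:
  λ = 6: 3 blocks summing to 4 forces exactly one block of size 2 and the rest size 1 → block sizes [2, 1, 1]

Assembling the blocks gives a Jordan form
J =
  [6, 1, 0, 0]
  [0, 6, 0, 0]
  [0, 0, 6, 0]
  [0, 0, 0, 6]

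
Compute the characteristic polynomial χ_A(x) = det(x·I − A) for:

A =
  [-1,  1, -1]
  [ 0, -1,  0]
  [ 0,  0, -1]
x^3 + 3*x^2 + 3*x + 1

Expanding det(x·I − A) (e.g. by cofactor expansion or by noting that A is similar to its Jordan form J, which has the same characteristic polynomial as A) gives
  χ_A(x) = x^3 + 3*x^2 + 3*x + 1
which factors as (x + 1)^3. The eigenvalues (with algebraic multiplicities) are λ = -1 with multiplicity 3.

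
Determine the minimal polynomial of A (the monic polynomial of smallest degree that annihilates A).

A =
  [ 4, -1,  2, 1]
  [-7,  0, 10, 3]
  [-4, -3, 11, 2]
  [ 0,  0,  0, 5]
x^3 - 15*x^2 + 75*x - 125

The characteristic polynomial is χ_A(x) = (x - 5)^4, so the eigenvalues are known. The minimal polynomial is
  m_A(x) = Π_λ (x − λ)^{k_λ}
where k_λ is the size of the *largest* Jordan block for λ (equivalently, the smallest k with (A − λI)^k v = 0 for every generalised eigenvector v of λ).

  λ = 5: largest Jordan block has size 3, contributing (x − 5)^3

So m_A(x) = (x - 5)^3 = x^3 - 15*x^2 + 75*x - 125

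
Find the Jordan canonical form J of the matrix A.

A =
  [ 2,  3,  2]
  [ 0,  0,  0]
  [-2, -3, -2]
J_2(0) ⊕ J_1(0)

The characteristic polynomial is
  det(x·I − A) = x^3

Eigenvalues and multiplicities (the geometric multiplicity of λ is n − rank(A − λI), which equals the number of Jordan blocks for λ):
  λ = 0: algebraic multiplicity = 3, geometric multiplicity = 2

Determining the block sizes for each eigenvalue:
  λ = 0: 2 blocks summing to 3 forces exactly one block of size 2 and the rest size 1 → block sizes [2, 1]

Assembling the blocks gives a Jordan form
J =
  [0, 1, 0]
  [0, 0, 0]
  [0, 0, 0]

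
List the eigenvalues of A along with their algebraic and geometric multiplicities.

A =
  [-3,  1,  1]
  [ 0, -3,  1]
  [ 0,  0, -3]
λ = -3: alg = 3, geom = 1

Step 1 — factor the characteristic polynomial to read off the algebraic multiplicities:
  χ_A(x) = (x + 3)^3

Step 2 — compute geometric multiplicities via the rank-nullity identity g(λ) = n − rank(A − λI):
  rank(A − (-3)·I) = 2, so dim ker(A − (-3)·I) = n − 2 = 1

Summary:
  λ = -3: algebraic multiplicity = 3, geometric multiplicity = 1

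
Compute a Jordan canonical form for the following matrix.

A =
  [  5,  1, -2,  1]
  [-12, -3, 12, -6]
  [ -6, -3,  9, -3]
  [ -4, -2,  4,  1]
J_2(3) ⊕ J_1(3) ⊕ J_1(3)

The characteristic polynomial is
  det(x·I − A) = x^4 - 12*x^3 + 54*x^2 - 108*x + 81 = (x - 3)^4

Eigenvalues and multiplicities (the geometric multiplicity of λ is n − rank(A − λI), which equals the number of Jordan blocks for λ):
  λ = 3: algebraic multiplicity = 4, geometric multiplicity = 3

Determining the block sizes for each eigenvalue:
  λ = 3: 3 blocks summing to 4 forces exactly one block of size 2 and the rest size 1 → block sizes [2, 1, 1]

Assembling the blocks gives a Jordan form
J =
  [3, 1, 0, 0]
  [0, 3, 0, 0]
  [0, 0, 3, 0]
  [0, 0, 0, 3]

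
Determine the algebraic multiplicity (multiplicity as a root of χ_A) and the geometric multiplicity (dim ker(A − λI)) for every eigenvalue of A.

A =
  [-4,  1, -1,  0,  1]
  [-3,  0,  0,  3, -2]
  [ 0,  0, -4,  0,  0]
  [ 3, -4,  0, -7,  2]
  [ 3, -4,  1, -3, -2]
λ = -4: alg = 4, geom = 2; λ = -1: alg = 1, geom = 1

Step 1 — factor the characteristic polynomial to read off the algebraic multiplicities:
  χ_A(x) = (x + 1)*(x + 4)^4

Step 2 — compute geometric multiplicities via the rank-nullity identity g(λ) = n − rank(A − λI):
  rank(A − (-4)·I) = 3, so dim ker(A − (-4)·I) = n − 3 = 2
  rank(A − (-1)·I) = 4, so dim ker(A − (-1)·I) = n − 4 = 1

Summary:
  λ = -4: algebraic multiplicity = 4, geometric multiplicity = 2
  λ = -1: algebraic multiplicity = 1, geometric multiplicity = 1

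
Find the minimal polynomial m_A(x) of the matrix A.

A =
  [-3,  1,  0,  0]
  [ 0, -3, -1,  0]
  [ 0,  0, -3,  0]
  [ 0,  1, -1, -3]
x^3 + 9*x^2 + 27*x + 27

The characteristic polynomial is χ_A(x) = (x + 3)^4, so the eigenvalues are known. The minimal polynomial is
  m_A(x) = Π_λ (x − λ)^{k_λ}
where k_λ is the size of the *largest* Jordan block for λ (equivalently, the smallest k with (A − λI)^k v = 0 for every generalised eigenvector v of λ).

  λ = -3: largest Jordan block has size 3, contributing (x + 3)^3

So m_A(x) = (x + 3)^3 = x^3 + 9*x^2 + 27*x + 27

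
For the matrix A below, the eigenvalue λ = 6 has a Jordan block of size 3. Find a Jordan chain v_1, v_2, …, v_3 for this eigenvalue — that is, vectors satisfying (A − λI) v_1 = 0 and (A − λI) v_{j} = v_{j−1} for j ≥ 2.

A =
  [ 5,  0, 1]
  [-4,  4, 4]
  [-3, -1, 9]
A Jordan chain for λ = 6 of length 3:
v_1 = (-2, 0, -2)ᵀ
v_2 = (-1, -4, -3)ᵀ
v_3 = (1, 0, 0)ᵀ

Let N = A − (6)·I. We want v_3 with N^3 v_3 = 0 but N^2 v_3 ≠ 0; then v_{j-1} := N · v_j for j = 3, …, 2.

Pick v_3 = (1, 0, 0)ᵀ.
Then v_2 = N · v_3 = (-1, -4, -3)ᵀ.
Then v_1 = N · v_2 = (-2, 0, -2)ᵀ.

Sanity check: (A − (6)·I) v_1 = (0, 0, 0)ᵀ = 0. ✓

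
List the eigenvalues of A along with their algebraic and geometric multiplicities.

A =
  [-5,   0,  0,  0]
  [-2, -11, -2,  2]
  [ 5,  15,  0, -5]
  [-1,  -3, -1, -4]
λ = -5: alg = 4, geom = 3

Step 1 — factor the characteristic polynomial to read off the algebraic multiplicities:
  χ_A(x) = (x + 5)^4

Step 2 — compute geometric multiplicities via the rank-nullity identity g(λ) = n − rank(A − λI):
  rank(A − (-5)·I) = 1, so dim ker(A − (-5)·I) = n − 1 = 3

Summary:
  λ = -5: algebraic multiplicity = 4, geometric multiplicity = 3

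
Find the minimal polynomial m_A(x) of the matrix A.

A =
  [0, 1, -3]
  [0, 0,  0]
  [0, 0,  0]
x^2

The characteristic polynomial is χ_A(x) = x^3, so the eigenvalues are known. The minimal polynomial is
  m_A(x) = Π_λ (x − λ)^{k_λ}
where k_λ is the size of the *largest* Jordan block for λ (equivalently, the smallest k with (A − λI)^k v = 0 for every generalised eigenvector v of λ).

  λ = 0: largest Jordan block has size 2, contributing (x − 0)^2

So m_A(x) = x^2 = x^2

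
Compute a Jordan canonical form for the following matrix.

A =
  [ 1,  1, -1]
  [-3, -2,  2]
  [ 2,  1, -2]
J_3(-1)

The characteristic polynomial is
  det(x·I − A) = x^3 + 3*x^2 + 3*x + 1 = (x + 1)^3

Eigenvalues and multiplicities (the geometric multiplicity of λ is n − rank(A − λI), which equals the number of Jordan blocks for λ):
  λ = -1: algebraic multiplicity = 3, geometric multiplicity = 1

Determining the block sizes for each eigenvalue:
  λ = -1: one block (gm = 1), so the single block has size am = 3 → block sizes [3]

Assembling the blocks gives a Jordan form
J =
  [-1,  1,  0]
  [ 0, -1,  1]
  [ 0,  0, -1]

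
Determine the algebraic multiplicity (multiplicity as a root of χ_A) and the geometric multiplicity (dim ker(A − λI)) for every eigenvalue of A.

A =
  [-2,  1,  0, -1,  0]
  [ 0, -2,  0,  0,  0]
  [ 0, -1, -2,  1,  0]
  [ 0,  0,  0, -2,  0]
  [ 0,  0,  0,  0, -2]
λ = -2: alg = 5, geom = 4

Step 1 — factor the characteristic polynomial to read off the algebraic multiplicities:
  χ_A(x) = (x + 2)^5

Step 2 — compute geometric multiplicities via the rank-nullity identity g(λ) = n − rank(A − λI):
  rank(A − (-2)·I) = 1, so dim ker(A − (-2)·I) = n − 1 = 4

Summary:
  λ = -2: algebraic multiplicity = 5, geometric multiplicity = 4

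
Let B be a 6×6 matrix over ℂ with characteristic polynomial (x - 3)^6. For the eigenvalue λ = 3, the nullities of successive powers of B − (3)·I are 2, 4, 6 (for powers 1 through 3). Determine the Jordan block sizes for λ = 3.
Block sizes for λ = 3: [3, 3]

From the dimensions of kernels of powers, the number of Jordan blocks of size at least j is d_j − d_{j−1} where d_j = dim ker(N^j) (with d_0 = 0). Computing the differences gives [2, 2, 2].
The number of blocks of size exactly k is (#blocks of size ≥ k) − (#blocks of size ≥ k + 1), so the partition is: 2 block(s) of size 3.
In nonincreasing order the block sizes are [3, 3].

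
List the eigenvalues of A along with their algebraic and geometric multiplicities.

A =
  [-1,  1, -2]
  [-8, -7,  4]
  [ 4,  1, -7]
λ = -5: alg = 3, geom = 2

Step 1 — factor the characteristic polynomial to read off the algebraic multiplicities:
  χ_A(x) = (x + 5)^3

Step 2 — compute geometric multiplicities via the rank-nullity identity g(λ) = n − rank(A − λI):
  rank(A − (-5)·I) = 1, so dim ker(A − (-5)·I) = n − 1 = 2

Summary:
  λ = -5: algebraic multiplicity = 3, geometric multiplicity = 2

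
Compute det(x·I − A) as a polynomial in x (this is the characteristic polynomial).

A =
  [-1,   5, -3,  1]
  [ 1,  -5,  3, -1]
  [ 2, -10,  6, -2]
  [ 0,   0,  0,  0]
x^4

Expanding det(x·I − A) (e.g. by cofactor expansion or by noting that A is similar to its Jordan form J, which has the same characteristic polynomial as A) gives
  χ_A(x) = x^4
which factors as x^4. The eigenvalues (with algebraic multiplicities) are λ = 0 with multiplicity 4.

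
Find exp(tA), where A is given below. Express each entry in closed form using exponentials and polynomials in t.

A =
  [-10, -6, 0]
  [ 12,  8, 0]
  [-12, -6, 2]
e^{tA} =
  [-exp(2*t) + 2*exp(-4*t), -exp(2*t) + exp(-4*t), 0]
  [2*exp(2*t) - 2*exp(-4*t), 2*exp(2*t) - exp(-4*t), 0]
  [-2*exp(2*t) + 2*exp(-4*t), -exp(2*t) + exp(-4*t), exp(2*t)]

Strategy: write A = P · J · P⁻¹ where J is a Jordan canonical form, so e^{tA} = P · e^{tJ} · P⁻¹, and e^{tJ} can be computed block-by-block.

A has Jordan form
J =
  [-4, 0, 0]
  [ 0, 2, 0]
  [ 0, 0, 2]
(up to reordering of blocks).

Per-block formulas:
  For a 1×1 block at λ = -4: exp(t · [-4]) = [e^(-4t)].
  For a 1×1 block at λ = 2: exp(t · [2]) = [e^(2t)].

After assembling e^{tJ} and conjugating by P, we get:

e^{tA} =
  [-exp(2*t) + 2*exp(-4*t), -exp(2*t) + exp(-4*t), 0]
  [2*exp(2*t) - 2*exp(-4*t), 2*exp(2*t) - exp(-4*t), 0]
  [-2*exp(2*t) + 2*exp(-4*t), -exp(2*t) + exp(-4*t), exp(2*t)]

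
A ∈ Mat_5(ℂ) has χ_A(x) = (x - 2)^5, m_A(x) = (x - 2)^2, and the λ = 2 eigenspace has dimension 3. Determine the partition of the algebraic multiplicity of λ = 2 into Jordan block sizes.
Block sizes for λ = 2: [2, 2, 1]

Step 1 — from the characteristic polynomial, algebraic multiplicity of λ = 2 is 5. From dim ker(A − (2)·I) = 3, there are exactly 3 Jordan blocks for λ = 2.
Step 2 — from the minimal polynomial, the factor (x − 2)^2 tells us the largest block for λ = 2 has size 2.
Step 3 — with total size 5, 3 blocks, and largest block 2, the block sizes (in nonincreasing order) are [2, 2, 1].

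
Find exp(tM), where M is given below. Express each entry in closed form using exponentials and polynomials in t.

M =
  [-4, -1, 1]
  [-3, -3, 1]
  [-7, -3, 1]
e^{tM} =
  [-2*t*exp(-2*t) + exp(-2*t), -t*exp(-2*t), t*exp(-2*t)]
  [t^2*exp(-2*t) - 3*t*exp(-2*t), t^2*exp(-2*t)/2 - t*exp(-2*t) + exp(-2*t), -t^2*exp(-2*t)/2 + t*exp(-2*t)]
  [t^2*exp(-2*t) - 7*t*exp(-2*t), t^2*exp(-2*t)/2 - 3*t*exp(-2*t), -t^2*exp(-2*t)/2 + 3*t*exp(-2*t) + exp(-2*t)]

Strategy: write M = P · J · P⁻¹ where J is a Jordan canonical form, so e^{tM} = P · e^{tJ} · P⁻¹, and e^{tJ} can be computed block-by-block.

M has Jordan form
J =
  [-2,  1,  0]
  [ 0, -2,  1]
  [ 0,  0, -2]
(up to reordering of blocks).

Per-block formulas:
  For a 3×3 Jordan block J_3(-2): exp(t · J_3(-2)) = e^(-2t)·(I + t·N + (t^2/2)·N^2), where N is the 3×3 nilpotent shift.

After assembling e^{tJ} and conjugating by P, we get:

e^{tM} =
  [-2*t*exp(-2*t) + exp(-2*t), -t*exp(-2*t), t*exp(-2*t)]
  [t^2*exp(-2*t) - 3*t*exp(-2*t), t^2*exp(-2*t)/2 - t*exp(-2*t) + exp(-2*t), -t^2*exp(-2*t)/2 + t*exp(-2*t)]
  [t^2*exp(-2*t) - 7*t*exp(-2*t), t^2*exp(-2*t)/2 - 3*t*exp(-2*t), -t^2*exp(-2*t)/2 + 3*t*exp(-2*t) + exp(-2*t)]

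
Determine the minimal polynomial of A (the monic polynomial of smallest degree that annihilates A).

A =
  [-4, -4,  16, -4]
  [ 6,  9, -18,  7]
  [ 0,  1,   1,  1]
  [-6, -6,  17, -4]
x^4 - 2*x^3 - 12*x^2 + 40*x - 32

The characteristic polynomial is χ_A(x) = (x - 2)^3*(x + 4), so the eigenvalues are known. The minimal polynomial is
  m_A(x) = Π_λ (x − λ)^{k_λ}
where k_λ is the size of the *largest* Jordan block for λ (equivalently, the smallest k with (A − λI)^k v = 0 for every generalised eigenvector v of λ).

  λ = -4: largest Jordan block has size 1, contributing (x + 4)
  λ = 2: largest Jordan block has size 3, contributing (x − 2)^3

So m_A(x) = (x - 2)^3*(x + 4) = x^4 - 2*x^3 - 12*x^2 + 40*x - 32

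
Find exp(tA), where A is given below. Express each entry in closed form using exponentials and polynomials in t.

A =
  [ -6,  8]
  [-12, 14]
e^{tA} =
  [-2*exp(6*t) + 3*exp(2*t), 2*exp(6*t) - 2*exp(2*t)]
  [-3*exp(6*t) + 3*exp(2*t), 3*exp(6*t) - 2*exp(2*t)]

Strategy: write A = P · J · P⁻¹ where J is a Jordan canonical form, so e^{tA} = P · e^{tJ} · P⁻¹, and e^{tJ} can be computed block-by-block.

A has Jordan form
J =
  [2, 0]
  [0, 6]
(up to reordering of blocks).

Per-block formulas:
  For a 1×1 block at λ = 6: exp(t · [6]) = [e^(6t)].
  For a 1×1 block at λ = 2: exp(t · [2]) = [e^(2t)].

After assembling e^{tJ} and conjugating by P, we get:

e^{tA} =
  [-2*exp(6*t) + 3*exp(2*t), 2*exp(6*t) - 2*exp(2*t)]
  [-3*exp(6*t) + 3*exp(2*t), 3*exp(6*t) - 2*exp(2*t)]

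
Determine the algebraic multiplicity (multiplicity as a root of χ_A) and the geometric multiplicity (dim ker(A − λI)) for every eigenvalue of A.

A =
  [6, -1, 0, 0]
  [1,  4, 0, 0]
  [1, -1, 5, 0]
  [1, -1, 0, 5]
λ = 5: alg = 4, geom = 3

Step 1 — factor the characteristic polynomial to read off the algebraic multiplicities:
  χ_A(x) = (x - 5)^4

Step 2 — compute geometric multiplicities via the rank-nullity identity g(λ) = n − rank(A − λI):
  rank(A − (5)·I) = 1, so dim ker(A − (5)·I) = n − 1 = 3

Summary:
  λ = 5: algebraic multiplicity = 4, geometric multiplicity = 3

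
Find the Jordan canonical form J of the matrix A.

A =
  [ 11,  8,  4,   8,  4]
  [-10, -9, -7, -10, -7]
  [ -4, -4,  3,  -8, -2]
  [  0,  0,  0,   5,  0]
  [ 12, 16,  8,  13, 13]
J_1(3) ⊕ J_3(5) ⊕ J_1(5)

The characteristic polynomial is
  det(x·I − A) = x^5 - 23*x^4 + 210*x^3 - 950*x^2 + 2125*x - 1875 = (x - 5)^4*(x - 3)

Eigenvalues and multiplicities (the geometric multiplicity of λ is n − rank(A − λI), which equals the number of Jordan blocks for λ):
  λ = 3: algebraic multiplicity = 1, geometric multiplicity = 1
  λ = 5: algebraic multiplicity = 4, geometric multiplicity = 2

Determining the block sizes for each eigenvalue:
  λ = 3: one block (gm = 1), so the single block has size am = 1 → block sizes [1]
  λ = 5: with am = 4 and gm = 2, the partition is not yet determined (e.g. several partitions of 4 into 2 parts exist). Let N = A − (5)·I. Computing rank(N^1) = 3, rank(N^2) = 2, rank(N^3) = 1; the number of blocks of size ≥ j is rank(N^{j−1}) − rank(N^j), giving [2, 1, 1]. So we have 1 block(s) of size 3, 1 block(s) of size 1 → block sizes [3, 1]

Assembling the blocks gives a Jordan form
J =
  [3, 0, 0, 0, 0]
  [0, 5, 1, 0, 0]
  [0, 0, 5, 1, 0]
  [0, 0, 0, 5, 0]
  [0, 0, 0, 0, 5]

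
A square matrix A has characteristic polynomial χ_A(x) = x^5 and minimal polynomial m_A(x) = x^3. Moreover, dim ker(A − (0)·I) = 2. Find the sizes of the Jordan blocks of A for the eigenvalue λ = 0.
Block sizes for λ = 0: [3, 2]

Step 1 — from the characteristic polynomial, algebraic multiplicity of λ = 0 is 5. From dim ker(A − (0)·I) = 2, there are exactly 2 Jordan blocks for λ = 0.
Step 2 — from the minimal polynomial, the factor (x − 0)^3 tells us the largest block for λ = 0 has size 3.
Step 3 — with total size 5, 2 blocks, and largest block 3, the block sizes (in nonincreasing order) are [3, 2].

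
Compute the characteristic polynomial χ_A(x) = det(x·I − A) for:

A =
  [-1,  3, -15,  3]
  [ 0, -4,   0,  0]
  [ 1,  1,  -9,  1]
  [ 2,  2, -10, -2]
x^4 + 16*x^3 + 96*x^2 + 256*x + 256

Expanding det(x·I − A) (e.g. by cofactor expansion or by noting that A is similar to its Jordan form J, which has the same characteristic polynomial as A) gives
  χ_A(x) = x^4 + 16*x^3 + 96*x^2 + 256*x + 256
which factors as (x + 4)^4. The eigenvalues (with algebraic multiplicities) are λ = -4 with multiplicity 4.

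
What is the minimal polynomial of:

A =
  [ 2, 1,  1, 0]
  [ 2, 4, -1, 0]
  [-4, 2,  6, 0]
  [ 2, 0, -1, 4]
x^3 - 12*x^2 + 48*x - 64

The characteristic polynomial is χ_A(x) = (x - 4)^4, so the eigenvalues are known. The minimal polynomial is
  m_A(x) = Π_λ (x − λ)^{k_λ}
where k_λ is the size of the *largest* Jordan block for λ (equivalently, the smallest k with (A − λI)^k v = 0 for every generalised eigenvector v of λ).

  λ = 4: largest Jordan block has size 3, contributing (x − 4)^3

So m_A(x) = (x - 4)^3 = x^3 - 12*x^2 + 48*x - 64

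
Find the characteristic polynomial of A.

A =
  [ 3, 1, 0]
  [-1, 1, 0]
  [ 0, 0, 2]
x^3 - 6*x^2 + 12*x - 8

Expanding det(x·I − A) (e.g. by cofactor expansion or by noting that A is similar to its Jordan form J, which has the same characteristic polynomial as A) gives
  χ_A(x) = x^3 - 6*x^2 + 12*x - 8
which factors as (x - 2)^3. The eigenvalues (with algebraic multiplicities) are λ = 2 with multiplicity 3.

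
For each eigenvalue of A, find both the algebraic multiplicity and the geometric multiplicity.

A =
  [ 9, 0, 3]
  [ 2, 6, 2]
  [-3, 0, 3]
λ = 6: alg = 3, geom = 2

Step 1 — factor the characteristic polynomial to read off the algebraic multiplicities:
  χ_A(x) = (x - 6)^3

Step 2 — compute geometric multiplicities via the rank-nullity identity g(λ) = n − rank(A − λI):
  rank(A − (6)·I) = 1, so dim ker(A − (6)·I) = n − 1 = 2

Summary:
  λ = 6: algebraic multiplicity = 3, geometric multiplicity = 2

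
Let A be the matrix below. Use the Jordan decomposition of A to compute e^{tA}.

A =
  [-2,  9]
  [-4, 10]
e^{tA} =
  [-6*t*exp(4*t) + exp(4*t), 9*t*exp(4*t)]
  [-4*t*exp(4*t), 6*t*exp(4*t) + exp(4*t)]

Strategy: write A = P · J · P⁻¹ where J is a Jordan canonical form, so e^{tA} = P · e^{tJ} · P⁻¹, and e^{tJ} can be computed block-by-block.

A has Jordan form
J =
  [4, 1]
  [0, 4]
(up to reordering of blocks).

Per-block formulas:
  For a 2×2 Jordan block J_2(4): exp(t · J_2(4)) = e^(4t)·(I + t·N), where N is the 2×2 nilpotent shift.

After assembling e^{tJ} and conjugating by P, we get:

e^{tA} =
  [-6*t*exp(4*t) + exp(4*t), 9*t*exp(4*t)]
  [-4*t*exp(4*t), 6*t*exp(4*t) + exp(4*t)]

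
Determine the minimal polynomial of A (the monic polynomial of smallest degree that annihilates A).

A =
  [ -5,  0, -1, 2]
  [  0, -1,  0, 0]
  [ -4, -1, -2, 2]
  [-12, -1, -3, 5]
x^3 + 2*x^2 + x

The characteristic polynomial is χ_A(x) = x*(x + 1)^3, so the eigenvalues are known. The minimal polynomial is
  m_A(x) = Π_λ (x − λ)^{k_λ}
where k_λ is the size of the *largest* Jordan block for λ (equivalently, the smallest k with (A − λI)^k v = 0 for every generalised eigenvector v of λ).

  λ = -1: largest Jordan block has size 2, contributing (x + 1)^2
  λ = 0: largest Jordan block has size 1, contributing (x − 0)

So m_A(x) = x*(x + 1)^2 = x^3 + 2*x^2 + x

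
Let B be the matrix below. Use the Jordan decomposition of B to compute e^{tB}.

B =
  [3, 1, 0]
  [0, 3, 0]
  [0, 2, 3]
e^{tB} =
  [exp(3*t), t*exp(3*t), 0]
  [0, exp(3*t), 0]
  [0, 2*t*exp(3*t), exp(3*t)]

Strategy: write B = P · J · P⁻¹ where J is a Jordan canonical form, so e^{tB} = P · e^{tJ} · P⁻¹, and e^{tJ} can be computed block-by-block.

B has Jordan form
J =
  [3, 1, 0]
  [0, 3, 0]
  [0, 0, 3]
(up to reordering of blocks).

Per-block formulas:
  For a 1×1 block at λ = 3: exp(t · [3]) = [e^(3t)].
  For a 2×2 Jordan block J_2(3): exp(t · J_2(3)) = e^(3t)·(I + t·N), where N is the 2×2 nilpotent shift.

After assembling e^{tJ} and conjugating by P, we get:

e^{tB} =
  [exp(3*t), t*exp(3*t), 0]
  [0, exp(3*t), 0]
  [0, 2*t*exp(3*t), exp(3*t)]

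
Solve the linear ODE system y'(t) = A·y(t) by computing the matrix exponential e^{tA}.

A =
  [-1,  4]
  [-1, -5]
e^{tA} =
  [2*t*exp(-3*t) + exp(-3*t), 4*t*exp(-3*t)]
  [-t*exp(-3*t), -2*t*exp(-3*t) + exp(-3*t)]

Strategy: write A = P · J · P⁻¹ where J is a Jordan canonical form, so e^{tA} = P · e^{tJ} · P⁻¹, and e^{tJ} can be computed block-by-block.

A has Jordan form
J =
  [-3,  1]
  [ 0, -3]
(up to reordering of blocks).

Per-block formulas:
  For a 2×2 Jordan block J_2(-3): exp(t · J_2(-3)) = e^(-3t)·(I + t·N), where N is the 2×2 nilpotent shift.

After assembling e^{tJ} and conjugating by P, we get:

e^{tA} =
  [2*t*exp(-3*t) + exp(-3*t), 4*t*exp(-3*t)]
  [-t*exp(-3*t), -2*t*exp(-3*t) + exp(-3*t)]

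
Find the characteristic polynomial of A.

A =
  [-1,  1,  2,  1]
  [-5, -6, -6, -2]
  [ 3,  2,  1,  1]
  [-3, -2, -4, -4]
x^4 + 10*x^3 + 37*x^2 + 60*x + 36

Expanding det(x·I − A) (e.g. by cofactor expansion or by noting that A is similar to its Jordan form J, which has the same characteristic polynomial as A) gives
  χ_A(x) = x^4 + 10*x^3 + 37*x^2 + 60*x + 36
which factors as (x + 2)^2*(x + 3)^2. The eigenvalues (with algebraic multiplicities) are λ = -3 with multiplicity 2, λ = -2 with multiplicity 2.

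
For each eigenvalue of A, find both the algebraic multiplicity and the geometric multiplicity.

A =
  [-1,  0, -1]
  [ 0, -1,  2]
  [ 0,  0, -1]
λ = -1: alg = 3, geom = 2

Step 1 — factor the characteristic polynomial to read off the algebraic multiplicities:
  χ_A(x) = (x + 1)^3

Step 2 — compute geometric multiplicities via the rank-nullity identity g(λ) = n − rank(A − λI):
  rank(A − (-1)·I) = 1, so dim ker(A − (-1)·I) = n − 1 = 2

Summary:
  λ = -1: algebraic multiplicity = 3, geometric multiplicity = 2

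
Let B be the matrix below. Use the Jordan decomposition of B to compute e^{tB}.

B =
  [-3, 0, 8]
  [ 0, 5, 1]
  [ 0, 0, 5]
e^{tB} =
  [exp(-3*t), 0, exp(5*t) - exp(-3*t)]
  [0, exp(5*t), t*exp(5*t)]
  [0, 0, exp(5*t)]

Strategy: write B = P · J · P⁻¹ where J is a Jordan canonical form, so e^{tB} = P · e^{tJ} · P⁻¹, and e^{tJ} can be computed block-by-block.

B has Jordan form
J =
  [-3, 0, 0]
  [ 0, 5, 1]
  [ 0, 0, 5]
(up to reordering of blocks).

Per-block formulas:
  For a 1×1 block at λ = -3: exp(t · [-3]) = [e^(-3t)].
  For a 2×2 Jordan block J_2(5): exp(t · J_2(5)) = e^(5t)·(I + t·N), where N is the 2×2 nilpotent shift.

After assembling e^{tJ} and conjugating by P, we get:

e^{tB} =
  [exp(-3*t), 0, exp(5*t) - exp(-3*t)]
  [0, exp(5*t), t*exp(5*t)]
  [0, 0, exp(5*t)]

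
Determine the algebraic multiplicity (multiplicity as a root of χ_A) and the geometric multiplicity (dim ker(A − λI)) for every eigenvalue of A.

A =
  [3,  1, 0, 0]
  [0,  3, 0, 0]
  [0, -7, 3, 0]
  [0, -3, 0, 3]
λ = 3: alg = 4, geom = 3

Step 1 — factor the characteristic polynomial to read off the algebraic multiplicities:
  χ_A(x) = (x - 3)^4

Step 2 — compute geometric multiplicities via the rank-nullity identity g(λ) = n − rank(A − λI):
  rank(A − (3)·I) = 1, so dim ker(A − (3)·I) = n − 1 = 3

Summary:
  λ = 3: algebraic multiplicity = 4, geometric multiplicity = 3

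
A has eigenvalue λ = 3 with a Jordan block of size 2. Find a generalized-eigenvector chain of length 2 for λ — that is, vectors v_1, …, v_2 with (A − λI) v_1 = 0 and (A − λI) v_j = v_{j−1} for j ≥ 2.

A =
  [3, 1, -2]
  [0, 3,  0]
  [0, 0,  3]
A Jordan chain for λ = 3 of length 2:
v_1 = (1, 0, 0)ᵀ
v_2 = (0, 1, 0)ᵀ

Let N = A − (3)·I. We want v_2 with N^2 v_2 = 0 but N^1 v_2 ≠ 0; then v_{j-1} := N · v_j for j = 2, …, 2.

Pick v_2 = (0, 1, 0)ᵀ.
Then v_1 = N · v_2 = (1, 0, 0)ᵀ.

Sanity check: (A − (3)·I) v_1 = (0, 0, 0)ᵀ = 0. ✓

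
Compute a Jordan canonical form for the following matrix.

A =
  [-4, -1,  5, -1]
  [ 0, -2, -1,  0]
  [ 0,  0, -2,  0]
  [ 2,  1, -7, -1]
J_1(-3) ⊕ J_2(-2) ⊕ J_1(-2)

The characteristic polynomial is
  det(x·I − A) = x^4 + 9*x^3 + 30*x^2 + 44*x + 24 = (x + 2)^3*(x + 3)

Eigenvalues and multiplicities (the geometric multiplicity of λ is n − rank(A − λI), which equals the number of Jordan blocks for λ):
  λ = -3: algebraic multiplicity = 1, geometric multiplicity = 1
  λ = -2: algebraic multiplicity = 3, geometric multiplicity = 2

Determining the block sizes for each eigenvalue:
  λ = -3: one block (gm = 1), so the single block has size am = 1 → block sizes [1]
  λ = -2: 2 blocks summing to 3 forces exactly one block of size 2 and the rest size 1 → block sizes [2, 1]

Assembling the blocks gives a Jordan form
J =
  [-3,  0,  0,  0]
  [ 0, -2,  1,  0]
  [ 0,  0, -2,  0]
  [ 0,  0,  0, -2]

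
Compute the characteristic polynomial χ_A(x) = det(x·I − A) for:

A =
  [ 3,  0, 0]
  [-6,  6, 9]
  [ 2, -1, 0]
x^3 - 9*x^2 + 27*x - 27

Expanding det(x·I − A) (e.g. by cofactor expansion or by noting that A is similar to its Jordan form J, which has the same characteristic polynomial as A) gives
  χ_A(x) = x^3 - 9*x^2 + 27*x - 27
which factors as (x - 3)^3. The eigenvalues (with algebraic multiplicities) are λ = 3 with multiplicity 3.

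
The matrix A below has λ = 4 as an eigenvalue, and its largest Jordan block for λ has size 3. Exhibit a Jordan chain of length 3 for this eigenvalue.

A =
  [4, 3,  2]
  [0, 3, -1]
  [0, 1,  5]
A Jordan chain for λ = 4 of length 3:
v_1 = (-1, 0, 0)ᵀ
v_2 = (3, -1, 1)ᵀ
v_3 = (0, 1, 0)ᵀ

Let N = A − (4)·I. We want v_3 with N^3 v_3 = 0 but N^2 v_3 ≠ 0; then v_{j-1} := N · v_j for j = 3, …, 2.

Pick v_3 = (0, 1, 0)ᵀ.
Then v_2 = N · v_3 = (3, -1, 1)ᵀ.
Then v_1 = N · v_2 = (-1, 0, 0)ᵀ.

Sanity check: (A − (4)·I) v_1 = (0, 0, 0)ᵀ = 0. ✓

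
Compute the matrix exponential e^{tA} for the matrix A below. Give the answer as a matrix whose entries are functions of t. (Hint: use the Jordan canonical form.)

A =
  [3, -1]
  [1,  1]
e^{tA} =
  [t*exp(2*t) + exp(2*t), -t*exp(2*t)]
  [t*exp(2*t), -t*exp(2*t) + exp(2*t)]

Strategy: write A = P · J · P⁻¹ where J is a Jordan canonical form, so e^{tA} = P · e^{tJ} · P⁻¹, and e^{tJ} can be computed block-by-block.

A has Jordan form
J =
  [2, 1]
  [0, 2]
(up to reordering of blocks).

Per-block formulas:
  For a 2×2 Jordan block J_2(2): exp(t · J_2(2)) = e^(2t)·(I + t·N), where N is the 2×2 nilpotent shift.

After assembling e^{tJ} and conjugating by P, we get:

e^{tA} =
  [t*exp(2*t) + exp(2*t), -t*exp(2*t)]
  [t*exp(2*t), -t*exp(2*t) + exp(2*t)]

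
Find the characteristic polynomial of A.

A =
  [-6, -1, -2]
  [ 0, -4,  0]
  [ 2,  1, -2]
x^3 + 12*x^2 + 48*x + 64

Expanding det(x·I − A) (e.g. by cofactor expansion or by noting that A is similar to its Jordan form J, which has the same characteristic polynomial as A) gives
  χ_A(x) = x^3 + 12*x^2 + 48*x + 64
which factors as (x + 4)^3. The eigenvalues (with algebraic multiplicities) are λ = -4 with multiplicity 3.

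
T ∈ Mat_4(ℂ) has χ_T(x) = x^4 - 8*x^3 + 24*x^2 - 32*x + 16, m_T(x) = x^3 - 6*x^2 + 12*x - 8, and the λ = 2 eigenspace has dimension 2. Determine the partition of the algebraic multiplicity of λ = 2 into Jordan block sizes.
Block sizes for λ = 2: [3, 1]

Step 1 — from the characteristic polynomial, algebraic multiplicity of λ = 2 is 4. From dim ker(T − (2)·I) = 2, there are exactly 2 Jordan blocks for λ = 2.
Step 2 — from the minimal polynomial, the factor (x − 2)^3 tells us the largest block for λ = 2 has size 3.
Step 3 — with total size 4, 2 blocks, and largest block 3, the block sizes (in nonincreasing order) are [3, 1].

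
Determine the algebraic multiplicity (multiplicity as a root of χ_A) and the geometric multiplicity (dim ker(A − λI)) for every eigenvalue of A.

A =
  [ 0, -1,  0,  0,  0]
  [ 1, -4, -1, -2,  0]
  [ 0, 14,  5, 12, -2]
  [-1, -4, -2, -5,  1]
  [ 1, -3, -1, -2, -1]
λ = -1: alg = 5, geom = 2

Step 1 — factor the characteristic polynomial to read off the algebraic multiplicities:
  χ_A(x) = (x + 1)^5

Step 2 — compute geometric multiplicities via the rank-nullity identity g(λ) = n − rank(A − λI):
  rank(A − (-1)·I) = 3, so dim ker(A − (-1)·I) = n − 3 = 2

Summary:
  λ = -1: algebraic multiplicity = 5, geometric multiplicity = 2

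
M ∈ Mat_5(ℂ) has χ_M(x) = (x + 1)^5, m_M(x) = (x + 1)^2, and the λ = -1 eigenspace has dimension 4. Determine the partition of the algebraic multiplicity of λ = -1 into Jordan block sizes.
Block sizes for λ = -1: [2, 1, 1, 1]

Step 1 — from the characteristic polynomial, algebraic multiplicity of λ = -1 is 5. From dim ker(M − (-1)·I) = 4, there are exactly 4 Jordan blocks for λ = -1.
Step 2 — from the minimal polynomial, the factor (x + 1)^2 tells us the largest block for λ = -1 has size 2.
Step 3 — with total size 5, 4 blocks, and largest block 2, the block sizes (in nonincreasing order) are [2, 1, 1, 1].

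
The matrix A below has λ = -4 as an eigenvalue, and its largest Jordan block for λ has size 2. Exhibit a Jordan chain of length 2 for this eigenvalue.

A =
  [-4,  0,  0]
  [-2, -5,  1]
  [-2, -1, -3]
A Jordan chain for λ = -4 of length 2:
v_1 = (0, -2, -2)ᵀ
v_2 = (1, 0, 0)ᵀ

Let N = A − (-4)·I. We want v_2 with N^2 v_2 = 0 but N^1 v_2 ≠ 0; then v_{j-1} := N · v_j for j = 2, …, 2.

Pick v_2 = (1, 0, 0)ᵀ.
Then v_1 = N · v_2 = (0, -2, -2)ᵀ.

Sanity check: (A − (-4)·I) v_1 = (0, 0, 0)ᵀ = 0. ✓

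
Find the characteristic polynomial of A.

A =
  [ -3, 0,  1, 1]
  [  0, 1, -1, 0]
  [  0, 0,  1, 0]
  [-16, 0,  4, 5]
x^4 - 4*x^3 + 6*x^2 - 4*x + 1

Expanding det(x·I − A) (e.g. by cofactor expansion or by noting that A is similar to its Jordan form J, which has the same characteristic polynomial as A) gives
  χ_A(x) = x^4 - 4*x^3 + 6*x^2 - 4*x + 1
which factors as (x - 1)^4. The eigenvalues (with algebraic multiplicities) are λ = 1 with multiplicity 4.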